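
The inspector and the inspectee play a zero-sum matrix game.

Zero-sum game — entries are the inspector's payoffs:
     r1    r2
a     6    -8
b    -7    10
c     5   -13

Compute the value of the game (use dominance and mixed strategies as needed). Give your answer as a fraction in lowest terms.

Row c is strictly dominated by row a, so the inspector never plays it.
The remaining 2×2 game on (a, b) × (r1, r2) has no saddle point. Let the inspector play a with probability p; indifference gives 6p − 7(1−p) = −8p + 10(1−p), so p = 17/31.
Similarly the inspectee's optimal q on r1 is 18/31, and the value is 6·(18/31) + (-8)·(13/31) = 4/31.

4/31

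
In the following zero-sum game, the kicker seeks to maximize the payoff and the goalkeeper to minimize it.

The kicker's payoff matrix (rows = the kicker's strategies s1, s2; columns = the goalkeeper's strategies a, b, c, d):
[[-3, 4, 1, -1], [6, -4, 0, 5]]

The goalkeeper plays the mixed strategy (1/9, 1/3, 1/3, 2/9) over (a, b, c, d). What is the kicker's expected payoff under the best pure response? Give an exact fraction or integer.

s1: (-3)·(1/9) + (4)·(1/3) + (1)·(1/3) + (-1)·(2/9) = 10/9.
s2: (6)·(1/9) + (-4)·(1/3) + (0)·(1/3) + (5)·(2/9) = 4/9.
The best pure response is s1 with expected payoff 10/9.

10/9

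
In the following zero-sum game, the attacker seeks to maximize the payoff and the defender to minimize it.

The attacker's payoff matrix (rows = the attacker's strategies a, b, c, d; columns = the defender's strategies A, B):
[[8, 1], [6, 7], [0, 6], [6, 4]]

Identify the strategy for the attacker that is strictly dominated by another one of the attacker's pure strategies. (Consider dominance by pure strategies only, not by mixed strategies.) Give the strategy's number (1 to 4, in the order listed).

3

Compare c with b: 6 > 0, 7 > 6.
So b strictly dominates c for the attacker; c is strictly dominated.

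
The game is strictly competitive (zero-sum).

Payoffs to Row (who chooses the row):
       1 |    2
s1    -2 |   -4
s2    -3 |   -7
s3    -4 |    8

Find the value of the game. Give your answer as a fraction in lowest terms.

Row s2 is strictly dominated by row s1, so Row never plays it.
The remaining 2×2 game on (s1, s3) × (1, 2) has no saddle point. Let Row play s1 with probability p; indifference gives −2p − 4(1−p) = −4p + 8(1−p), so p = 6/7.
Similarly Column's optimal q on 1 is 6/7, and the value is -2·(6/7) + (-4)·(1/7) = -16/7.

-16/7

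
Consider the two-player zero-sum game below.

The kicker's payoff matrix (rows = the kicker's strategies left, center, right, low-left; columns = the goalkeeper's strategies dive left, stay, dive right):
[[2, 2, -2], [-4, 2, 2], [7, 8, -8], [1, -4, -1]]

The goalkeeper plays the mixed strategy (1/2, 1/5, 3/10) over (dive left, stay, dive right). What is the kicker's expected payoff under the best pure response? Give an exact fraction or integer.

27/10

left: (2)·(1/2) + (2)·(1/5) + (-2)·(3/10) = 4/5.
center: (-4)·(1/2) + (2)·(1/5) + (2)·(3/10) = -1.
right: (7)·(1/2) + (8)·(1/5) + (-8)·(3/10) = 27/10.
low-left: (1)·(1/2) + (-4)·(1/5) + (-1)·(3/10) = -3/5.
The best pure response is right with expected payoff 27/10.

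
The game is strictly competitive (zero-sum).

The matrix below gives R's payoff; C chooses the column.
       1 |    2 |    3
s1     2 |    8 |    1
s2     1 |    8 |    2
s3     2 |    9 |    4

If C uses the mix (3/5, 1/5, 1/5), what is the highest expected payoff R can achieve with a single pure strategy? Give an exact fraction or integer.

s1: (2)·(3/5) + (8)·(1/5) + (1)·(1/5) = 3.
s2: (1)·(3/5) + (8)·(1/5) + (2)·(1/5) = 13/5.
s3: (2)·(3/5) + (9)·(1/5) + (4)·(1/5) = 19/5.
The best pure response is s3 with expected payoff 19/5.

19/5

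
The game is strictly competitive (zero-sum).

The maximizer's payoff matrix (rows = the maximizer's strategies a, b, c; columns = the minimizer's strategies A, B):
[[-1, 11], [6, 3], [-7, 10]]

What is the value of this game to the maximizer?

23/5

Row c is strictly dominated by row a, so the maximizer never plays it.
The remaining 2×2 game on (a, b) × (A, B) has no saddle point. Let the maximizer play a with probability p; indifference gives −p + 6(1−p) = 11p + 3(1−p), so p = 1/5.
Similarly the minimizer's optimal q on A is 8/15, and the value is -1·(8/15) + (11)·(7/15) = 23/5.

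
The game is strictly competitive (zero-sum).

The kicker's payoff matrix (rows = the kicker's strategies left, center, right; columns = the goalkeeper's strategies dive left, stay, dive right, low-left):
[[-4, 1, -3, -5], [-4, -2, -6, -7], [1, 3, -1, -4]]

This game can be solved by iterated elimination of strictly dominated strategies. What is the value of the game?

-4

Row left is strictly dominated by row right (1>-4, 3>1, -1>-3, -4>-5); eliminate left.
Row center is strictly dominated by row right (1>-4, 3>-2, -1>-6, -4>-7); eliminate center.
Column dive left is strictly dominated by dive right for the goalkeeper (-1<1); eliminate dive left.
Column dive right is strictly dominated by low-left for the goalkeeper (-4<-1); eliminate dive right.
Column stay is strictly dominated by low-left for the goalkeeper (-4<3); eliminate stay.
Only (right, low-left) remains, with payoff -4.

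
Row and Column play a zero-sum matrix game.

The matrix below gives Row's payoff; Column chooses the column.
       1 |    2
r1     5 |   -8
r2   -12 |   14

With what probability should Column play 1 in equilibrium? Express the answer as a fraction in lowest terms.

Row minima are -8 and -12, so Row's maximin is -8; column maxima are 5 and 14, so Column's minimax is 5. These differ, so the equilibrium is in mixed strategies.
Let Column play 1 with probability q. Row is indifferent when 5q − 8(1−q) = −12q + 14(1−q), giving q = 22/39.

22/39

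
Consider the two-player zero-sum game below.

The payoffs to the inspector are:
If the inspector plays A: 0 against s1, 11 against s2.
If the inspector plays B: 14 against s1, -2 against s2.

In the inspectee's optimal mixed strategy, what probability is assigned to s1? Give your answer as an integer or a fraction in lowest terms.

Row minima are 0 and -2, so the inspector's maximin is 0; column maxima are 14 and 11, so the inspectee's minimax is 11. These differ, so the equilibrium is in mixed strategies.
Let the inspectee play s1 with probability q. The inspector is indifferent when 11(1−q) = 14q − 2(1−q), giving q = 13/27.

13/27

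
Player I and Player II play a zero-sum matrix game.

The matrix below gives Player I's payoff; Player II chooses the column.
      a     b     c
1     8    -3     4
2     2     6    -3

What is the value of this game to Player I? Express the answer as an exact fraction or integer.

15/16

Column a is strictly dominated by c for Player II (it gives Player I more in every row).
The remaining 2×2 game on (1, 2) × (b, c) has no saddle point. Let Player I play 1 with probability p; indifference gives −3p + 6(1−p) = 4p − 3(1−p), so p = 9/16.
Similarly Player II's optimal q on b is 7/16, and the value is -3·(7/16) + (4)·(9/16) = 15/16.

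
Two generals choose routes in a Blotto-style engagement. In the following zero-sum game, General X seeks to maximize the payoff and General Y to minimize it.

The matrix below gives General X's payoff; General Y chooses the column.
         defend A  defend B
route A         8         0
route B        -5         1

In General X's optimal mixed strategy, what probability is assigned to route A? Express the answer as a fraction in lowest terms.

3/7

Row minima are 0 and -5, so General X's maximin is 0; column maxima are 8 and 1, so General Y's minimax is 1. These differ, so the equilibrium is in mixed strategies.
Let General X play route A with probability p. General Y is indifferent when 8p − 5(1−p) = (1−p), giving p = 3/7.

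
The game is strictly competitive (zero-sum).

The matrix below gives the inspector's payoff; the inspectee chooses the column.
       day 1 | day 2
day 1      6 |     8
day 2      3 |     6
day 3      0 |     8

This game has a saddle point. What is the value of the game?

6

Row minima: 6, 3, 0 → the inspector's maximin is 6.
Column maxima: 6, 8 → the inspectee's minimax is 6.
They coincide at (day 1, day 1), so the value is 6.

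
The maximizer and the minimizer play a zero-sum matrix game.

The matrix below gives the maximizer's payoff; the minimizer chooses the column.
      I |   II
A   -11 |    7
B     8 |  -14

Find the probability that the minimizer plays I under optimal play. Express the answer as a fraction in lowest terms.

Row minima are -11 and -14, so the maximizer's maximin is -11; column maxima are 8 and 7, so the minimizer's minimax is 7. These differ, so the equilibrium is in mixed strategies.
Let the minimizer play I with probability q. The maximizer is indifferent when −11q + 7(1−q) = 8q − 14(1−q), giving q = 21/40.

21/40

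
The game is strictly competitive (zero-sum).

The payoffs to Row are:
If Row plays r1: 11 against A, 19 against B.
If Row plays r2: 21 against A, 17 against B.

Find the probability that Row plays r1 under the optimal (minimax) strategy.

Row minima are 11 and 17, so Row's maximin is 17; column maxima are 21 and 19, so Column's minimax is 19. These differ, so the equilibrium is in mixed strategies.
Let Row play r1 with probability p. Column is indifferent when 11p + 21(1−p) = 19p + 17(1−p), giving p = 1/3.

1/3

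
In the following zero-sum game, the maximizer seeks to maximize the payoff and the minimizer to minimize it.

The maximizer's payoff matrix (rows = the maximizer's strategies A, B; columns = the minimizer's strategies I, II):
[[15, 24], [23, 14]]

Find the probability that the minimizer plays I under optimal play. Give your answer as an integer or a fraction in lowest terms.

5/9

Row minima are 15 and 14, so the maximizer's maximin is 15; column maxima are 23 and 24, so the minimizer's minimax is 23. These differ, so the equilibrium is in mixed strategies.
Let the minimizer play I with probability q. The maximizer is indifferent when 15q + 24(1−q) = 23q + 14(1−q), giving q = 5/9.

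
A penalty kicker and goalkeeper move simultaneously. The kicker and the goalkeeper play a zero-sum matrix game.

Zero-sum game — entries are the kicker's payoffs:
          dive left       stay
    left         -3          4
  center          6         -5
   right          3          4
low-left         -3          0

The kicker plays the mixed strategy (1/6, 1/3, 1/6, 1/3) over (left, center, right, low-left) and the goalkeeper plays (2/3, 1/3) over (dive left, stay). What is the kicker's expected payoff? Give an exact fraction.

Against (2/3, 1/3), each row's expected payoff is left: -2/3; center: 7/3; right: 10/3; low-left: -2.
Taking the (1/6, 1/3, 1/6, 1/3)-weighted average: (1/6)·(-2/3) + (1/3)·(7/3) + (1/6)·(10/3) + (1/3)·(-2) = 5/9.

5/9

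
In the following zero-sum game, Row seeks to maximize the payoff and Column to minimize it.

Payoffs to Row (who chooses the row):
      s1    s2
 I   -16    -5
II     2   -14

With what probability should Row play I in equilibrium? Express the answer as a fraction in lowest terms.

16/27

Row minima are -16 and -14, so Row's maximin is -14; column maxima are 2 and -5, so Column's minimax is -5. These differ, so the equilibrium is in mixed strategies.
Let Row play I with probability p. Column is indifferent when −16p + 2(1−p) = −5p − 14(1−p), giving p = 16/27.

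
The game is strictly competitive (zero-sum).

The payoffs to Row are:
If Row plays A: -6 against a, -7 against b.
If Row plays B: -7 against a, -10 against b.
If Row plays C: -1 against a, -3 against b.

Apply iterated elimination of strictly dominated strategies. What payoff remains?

-3

Column a is strictly dominated by b for Column (-7<-6, -10<-7, -3<-1); eliminate a.
Row A is strictly dominated by row C (-3>-7); eliminate A.
Row B is strictly dominated by row C (-3>-10); eliminate B.
Only (C, b) remains, with payoff -3.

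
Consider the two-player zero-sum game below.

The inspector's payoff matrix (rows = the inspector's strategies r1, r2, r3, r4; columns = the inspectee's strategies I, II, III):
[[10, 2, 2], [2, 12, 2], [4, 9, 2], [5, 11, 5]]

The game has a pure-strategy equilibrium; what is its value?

Row minima: 2, 2, 2, 5 → the inspector's maximin is 5.
Column maxima: 10, 12, 5 → the inspectee's minimax is 5.
They coincide at (r4, III), so the value is 5.

5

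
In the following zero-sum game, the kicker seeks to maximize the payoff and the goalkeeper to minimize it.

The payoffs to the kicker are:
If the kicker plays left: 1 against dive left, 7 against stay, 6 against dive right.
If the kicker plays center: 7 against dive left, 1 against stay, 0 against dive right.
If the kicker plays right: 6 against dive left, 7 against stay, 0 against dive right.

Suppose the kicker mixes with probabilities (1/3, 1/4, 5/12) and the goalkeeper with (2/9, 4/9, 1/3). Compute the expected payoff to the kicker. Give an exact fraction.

Against (2/9, 4/9, 1/3), each row's expected payoff is left: 16/3; center: 2; right: 40/9.
Taking the (1/3, 1/4, 5/12)-weighted average: (1/3)·(16/3) + (1/4)·(2) + (5/12)·(40/9) = 223/54.

223/54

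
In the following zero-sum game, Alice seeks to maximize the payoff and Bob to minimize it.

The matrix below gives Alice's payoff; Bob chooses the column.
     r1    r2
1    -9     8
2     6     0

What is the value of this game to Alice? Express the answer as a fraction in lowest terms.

Row minima are -9 and 0, so Alice's maximin is 0; column maxima are 6 and 8, so Bob's minimax is 6. These differ, so the equilibrium is in mixed strategies.
Let Alice play 1 with probability p. Bob is indifferent when −9p + 6(1−p) = 8p, giving p = 6/23.
Let Bob play r1 with probability q. Alice is indifferent when −9q + 8(1−q) = 6q, giving q = 8/23.
The value is -9·(8/23) + (8)·(15/23) = 48/23.

48/23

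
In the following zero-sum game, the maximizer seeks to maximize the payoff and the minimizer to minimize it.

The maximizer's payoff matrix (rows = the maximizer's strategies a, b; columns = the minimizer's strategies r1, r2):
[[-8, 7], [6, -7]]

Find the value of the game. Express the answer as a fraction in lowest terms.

Row minima are -8 and -7, so the maximizer's maximin is -7; column maxima are 6 and 7, so the minimizer's minimax is 6. These differ, so the equilibrium is in mixed strategies.
Let the maximizer play a with probability p. The minimizer is indifferent when −8p + 6(1−p) = 7p − 7(1−p), giving p = 13/28.
Let the minimizer play r1 with probability q. The maximizer is indifferent when −8q + 7(1−q) = 6q − 7(1−q), giving q = 1/2.
The value is -8·(1/2) + (7)·(1/2) = -1/2.

-1/2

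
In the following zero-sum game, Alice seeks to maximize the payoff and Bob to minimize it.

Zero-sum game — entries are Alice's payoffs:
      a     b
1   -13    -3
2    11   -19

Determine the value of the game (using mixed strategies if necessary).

-7

Row minima are -13 and -19, so Alice's maximin is -13; column maxima are 11 and -3, so Bob's minimax is -3. These differ, so the equilibrium is in mixed strategies.
Let Alice play 1 with probability p. Bob is indifferent when −13p + 11(1−p) = −3p − 19(1−p), giving p = 3/4.
Let Bob play a with probability q. Alice is indifferent when −13q − 3(1−q) = 11q − 19(1−q), giving q = 2/5.
The value is -13·(2/5) + (-3)·(3/5) = -7.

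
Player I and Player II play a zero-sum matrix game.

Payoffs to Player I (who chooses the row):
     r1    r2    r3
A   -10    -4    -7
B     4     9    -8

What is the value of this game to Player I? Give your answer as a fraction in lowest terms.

Column r2 is strictly dominated by r1 for Player II (it gives Player I more in every row).
The remaining 2×2 game on (A, B) × (r1, r3) has no saddle point. Let Player I play A with probability p; indifference gives −10p + 4(1−p) = −7p − 8(1−p), so p = 4/5.
Similarly Player II's optimal q on r1 is 1/15, and the value is -10·(1/15) + (-7)·(14/15) = -36/5.

-36/5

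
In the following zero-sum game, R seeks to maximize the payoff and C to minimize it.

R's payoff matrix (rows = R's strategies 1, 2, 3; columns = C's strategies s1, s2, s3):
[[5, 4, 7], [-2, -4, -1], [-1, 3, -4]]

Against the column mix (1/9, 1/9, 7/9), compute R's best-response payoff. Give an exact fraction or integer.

58/9

1: (5)·(1/9) + (4)·(1/9) + (7)·(7/9) = 58/9.
2: (-2)·(1/9) + (-4)·(1/9) + (-1)·(7/9) = -13/9.
3: (-1)·(1/9) + (3)·(1/9) + (-4)·(7/9) = -26/9.
The best pure response is 1 with expected payoff 58/9.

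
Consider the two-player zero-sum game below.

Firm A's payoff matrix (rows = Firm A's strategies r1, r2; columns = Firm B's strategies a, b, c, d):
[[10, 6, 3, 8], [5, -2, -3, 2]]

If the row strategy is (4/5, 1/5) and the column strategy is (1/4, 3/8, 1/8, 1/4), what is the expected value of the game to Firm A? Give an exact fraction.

Against (1/4, 3/8, 1/8, 1/4), each row's expected payoff is r1: 57/8; r2: 5/8.
Taking the (4/5, 1/5)-weighted average: (4/5)·(57/8) + (1/5)·(5/8) = 233/40.

233/40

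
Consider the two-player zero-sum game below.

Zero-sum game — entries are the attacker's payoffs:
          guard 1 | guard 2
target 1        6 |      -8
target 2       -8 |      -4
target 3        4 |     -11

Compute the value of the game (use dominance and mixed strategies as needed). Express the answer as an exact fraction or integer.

Row target 3 is strictly dominated by row target 1, so the attacker never plays it.
The remaining 2×2 game on (target 1, target 2) × (guard 1, guard 2) has no saddle point. Let the attacker play target 1 with probability p; indifference gives 6p − 8(1−p) = −8p − 4(1−p), so p = 2/9.
Similarly the defender's optimal q on guard 1 is 2/9, and the value is 6·(2/9) + (-8)·(7/9) = -44/9.

-44/9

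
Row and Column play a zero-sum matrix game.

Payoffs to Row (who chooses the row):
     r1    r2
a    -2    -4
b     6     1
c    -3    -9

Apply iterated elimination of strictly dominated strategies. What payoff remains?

Row c is strictly dominated by row a (-2>-3, -4>-9); eliminate c.
Row a is strictly dominated by row b (6>-2, 1>-4); eliminate a.
Column r1 is strictly dominated by r2 for Column (1<6); eliminate r1.
Only (b, r2) remains, with payoff 1.

1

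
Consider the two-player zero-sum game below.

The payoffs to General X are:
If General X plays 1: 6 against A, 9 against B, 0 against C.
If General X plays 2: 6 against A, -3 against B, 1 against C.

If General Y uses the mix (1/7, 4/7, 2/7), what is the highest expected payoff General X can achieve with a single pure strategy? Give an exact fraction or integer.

1: (6)·(1/7) + (9)·(4/7) + (0)·(2/7) = 6.
2: (6)·(1/7) + (-3)·(4/7) + (1)·(2/7) = -4/7.
The best pure response is 1 with expected payoff 6.

6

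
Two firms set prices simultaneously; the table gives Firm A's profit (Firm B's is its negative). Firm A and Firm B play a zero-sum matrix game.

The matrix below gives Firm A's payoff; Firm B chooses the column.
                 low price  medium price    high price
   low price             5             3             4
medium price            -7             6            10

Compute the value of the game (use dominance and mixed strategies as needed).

Column high price is strictly dominated by medium price for Firm B (it gives Firm A more in every row).
The remaining 2×2 game on (low price, medium price) × (low price, medium price) has no saddle point. Let Firm A play low price with probability p; indifference gives 5p − 7(1−p) = 3p + 6(1−p), so p = 13/15.
Similarly Firm B's optimal q on low price is 1/5, and the value is 5·(1/5) + (3)·(4/5) = 17/5.

17/5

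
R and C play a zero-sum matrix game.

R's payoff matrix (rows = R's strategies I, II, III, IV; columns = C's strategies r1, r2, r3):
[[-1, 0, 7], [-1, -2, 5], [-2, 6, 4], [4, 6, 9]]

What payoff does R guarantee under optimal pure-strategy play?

Row minima: -1, -2, -2, 4 → R's maximin is 4.
Column maxima: 4, 6, 9 → C's minimax is 4.
They coincide at (IV, r1), so the value is 4.

4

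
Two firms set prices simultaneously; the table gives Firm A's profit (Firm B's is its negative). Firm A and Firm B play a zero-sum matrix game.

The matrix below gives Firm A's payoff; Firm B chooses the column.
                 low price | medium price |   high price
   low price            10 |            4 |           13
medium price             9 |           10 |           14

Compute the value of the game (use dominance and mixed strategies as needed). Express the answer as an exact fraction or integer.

Column high price is strictly dominated by low price for Firm B (it gives Firm A more in every row).
The remaining 2×2 game on (low price, medium price) × (low price, medium price) has no saddle point. Let Firm A play low price with probability p; indifference gives 10p + 9(1−p) = 4p + 10(1−p), so p = 1/7.
Similarly Firm B's optimal q on low price is 6/7, and the value is 10·(6/7) + (4)·(1/7) = 64/7.

64/7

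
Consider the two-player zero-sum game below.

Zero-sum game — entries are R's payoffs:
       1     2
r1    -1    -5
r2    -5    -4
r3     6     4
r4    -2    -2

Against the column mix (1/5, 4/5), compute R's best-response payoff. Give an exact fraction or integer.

r1: (-1)·(1/5) + (-5)·(4/5) = -21/5.
r2: (-5)·(1/5) + (-4)·(4/5) = -21/5.
r3: (6)·(1/5) + (4)·(4/5) = 22/5.
r4: (-2)·(1/5) + (-2)·(4/5) = -2.
The best pure response is r3 with expected payoff 22/5.

22/5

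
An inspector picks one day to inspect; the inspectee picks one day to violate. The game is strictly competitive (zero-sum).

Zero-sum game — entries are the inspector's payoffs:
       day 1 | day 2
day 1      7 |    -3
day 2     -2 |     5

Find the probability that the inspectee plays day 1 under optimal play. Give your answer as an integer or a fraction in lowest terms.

Row minima are -3 and -2, so the inspector's maximin is -2; column maxima are 7 and 5, so the inspectee's minimax is 5. These differ, so the equilibrium is in mixed strategies.
Let the inspectee play day 1 with probability q. The inspector is indifferent when 7q − 3(1−q) = −2q + 5(1−q), giving q = 8/17.

8/17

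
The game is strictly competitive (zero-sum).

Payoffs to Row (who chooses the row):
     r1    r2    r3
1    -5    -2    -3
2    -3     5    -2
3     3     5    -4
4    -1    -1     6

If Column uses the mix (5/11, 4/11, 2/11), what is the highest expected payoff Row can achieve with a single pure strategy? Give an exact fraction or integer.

1: (-5)·(5/11) + (-2)·(4/11) + (-3)·(2/11) = -39/11.
2: (-3)·(5/11) + (5)·(4/11) + (-2)·(2/11) = 1/11.
3: (3)·(5/11) + (5)·(4/11) + (-4)·(2/11) = 27/11.
4: (-1)·(5/11) + (-1)·(4/11) + (6)·(2/11) = 3/11.
The best pure response is 3 with expected payoff 27/11.

27/11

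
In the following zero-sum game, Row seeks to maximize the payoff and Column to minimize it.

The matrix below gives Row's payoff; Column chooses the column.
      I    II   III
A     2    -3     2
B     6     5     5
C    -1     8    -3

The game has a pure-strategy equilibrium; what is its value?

Row minima: -3, 5, -3 → Row's maximin is 5.
Column maxima: 6, 8, 5 → Column's minimax is 5.
They coincide at (B, III), so the value is 5.

5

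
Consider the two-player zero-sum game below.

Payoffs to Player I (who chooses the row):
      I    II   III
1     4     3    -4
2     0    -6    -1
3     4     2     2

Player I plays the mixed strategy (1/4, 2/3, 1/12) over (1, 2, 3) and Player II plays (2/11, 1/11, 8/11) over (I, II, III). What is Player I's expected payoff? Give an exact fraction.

-149/132

Against (2/11, 1/11, 8/11), each row's expected payoff is 1: -21/11; 2: -14/11; 3: 26/11.
Taking the (1/4, 2/3, 1/12)-weighted average: (1/4)·(-21/11) + (2/3)·(-14/11) + (1/12)·(26/11) = -149/132.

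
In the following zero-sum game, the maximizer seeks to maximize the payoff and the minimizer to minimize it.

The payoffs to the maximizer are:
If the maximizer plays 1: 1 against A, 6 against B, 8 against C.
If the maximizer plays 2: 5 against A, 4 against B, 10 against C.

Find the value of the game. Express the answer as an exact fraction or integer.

Column C is strictly dominated by B for the minimizer (it gives the maximizer more in every row).
The remaining 2×2 game on (1, 2) × (A, B) has no saddle point. Let the maximizer play 1 with probability p; indifference gives p + 5(1−p) = 6p + 4(1−p), so p = 1/6.
Similarly the minimizer's optimal q on A is 1/3, and the value is 1·(1/3) + (6)·(2/3) = 13/3.

13/3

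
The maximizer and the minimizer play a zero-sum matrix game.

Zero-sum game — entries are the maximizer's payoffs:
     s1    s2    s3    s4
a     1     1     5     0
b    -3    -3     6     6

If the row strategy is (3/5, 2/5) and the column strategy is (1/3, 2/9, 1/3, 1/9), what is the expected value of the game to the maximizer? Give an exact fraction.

26/15

Against (1/3, 2/9, 1/3, 1/9), each row's expected payoff is a: 20/9; b: 1.
Taking the (3/5, 2/5)-weighted average: (3/5)·(20/9) + (2/5)·(1) = 26/15.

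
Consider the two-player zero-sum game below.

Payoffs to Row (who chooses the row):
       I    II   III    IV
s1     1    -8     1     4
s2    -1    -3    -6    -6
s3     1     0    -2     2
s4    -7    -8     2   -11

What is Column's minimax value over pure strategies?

The worst case (largest entry) in each column is I: 1, II: 0, III: 2, IV: 4.
The best (smallest) of these is 0.

0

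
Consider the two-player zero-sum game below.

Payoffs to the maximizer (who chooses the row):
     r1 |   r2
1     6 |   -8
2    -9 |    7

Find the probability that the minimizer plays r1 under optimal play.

1/2

Row minima are -8 and -9, so the maximizer's maximin is -8; column maxima are 6 and 7, so the minimizer's minimax is 6. These differ, so the equilibrium is in mixed strategies.
Let the minimizer play r1 with probability q. The maximizer is indifferent when 6q − 8(1−q) = −9q + 7(1−q), giving q = 1/2.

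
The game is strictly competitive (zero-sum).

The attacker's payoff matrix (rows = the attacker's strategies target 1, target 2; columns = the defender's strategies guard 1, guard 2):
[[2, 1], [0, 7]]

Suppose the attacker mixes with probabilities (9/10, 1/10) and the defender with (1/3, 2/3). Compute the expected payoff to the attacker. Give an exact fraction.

Against (1/3, 2/3), each row's expected payoff is target 1: 4/3; target 2: 14/3.
Taking the (9/10, 1/10)-weighted average: (9/10)·(4/3) + (1/10)·(14/3) = 5/3.

5/3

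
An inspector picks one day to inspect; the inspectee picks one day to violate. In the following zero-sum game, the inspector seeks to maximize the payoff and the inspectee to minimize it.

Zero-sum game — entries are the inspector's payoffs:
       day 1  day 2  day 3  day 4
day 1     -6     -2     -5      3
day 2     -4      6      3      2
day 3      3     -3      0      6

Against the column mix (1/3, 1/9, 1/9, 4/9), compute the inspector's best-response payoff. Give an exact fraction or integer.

10/3

day 1: (-6)·(1/3) + (-2)·(1/9) + (-5)·(1/9) + (3)·(4/9) = -13/9.
day 2: (-4)·(1/3) + (6)·(1/9) + (3)·(1/9) + (2)·(4/9) = 5/9.
day 3: (3)·(1/3) + (-3)·(1/9) + (0)·(1/9) + (6)·(4/9) = 10/3.
The best pure response is day 3 with expected payoff 10/3.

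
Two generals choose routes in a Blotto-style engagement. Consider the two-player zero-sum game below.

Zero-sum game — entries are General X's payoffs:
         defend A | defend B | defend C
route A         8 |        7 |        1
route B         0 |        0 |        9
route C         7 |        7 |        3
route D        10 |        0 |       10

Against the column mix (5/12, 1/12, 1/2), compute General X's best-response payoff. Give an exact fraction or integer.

55/6

route A: (8)·(5/12) + (7)·(1/12) + (1)·(1/2) = 53/12.
route B: (0)·(5/12) + (0)·(1/12) + (9)·(1/2) = 9/2.
route C: (7)·(5/12) + (7)·(1/12) + (3)·(1/2) = 5.
route D: (10)·(5/12) + (0)·(1/12) + (10)·(1/2) = 55/6.
The best pure response is route D with expected payoff 55/6.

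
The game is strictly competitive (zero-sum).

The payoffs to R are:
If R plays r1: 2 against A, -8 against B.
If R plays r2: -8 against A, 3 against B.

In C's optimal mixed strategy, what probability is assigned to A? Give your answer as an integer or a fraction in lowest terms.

Row minima are -8 and -8, so R's maximin is -8; column maxima are 2 and 3, so C's minimax is 2. These differ, so the equilibrium is in mixed strategies.
Let C play A with probability q. R is indifferent when 2q − 8(1−q) = −8q + 3(1−q), giving q = 11/21.

11/21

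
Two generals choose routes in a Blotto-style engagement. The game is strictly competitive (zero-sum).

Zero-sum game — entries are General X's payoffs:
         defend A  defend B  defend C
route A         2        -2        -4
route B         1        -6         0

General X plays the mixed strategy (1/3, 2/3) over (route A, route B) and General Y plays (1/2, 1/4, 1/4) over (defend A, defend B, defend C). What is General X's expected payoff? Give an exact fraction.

-5/6

Against (1/2, 1/4, 1/4), each row's expected payoff is route A: -1/2; route B: -1.
Taking the (1/3, 2/3)-weighted average: (1/3)·(-1/2) + (2/3)·(-1) = -5/6.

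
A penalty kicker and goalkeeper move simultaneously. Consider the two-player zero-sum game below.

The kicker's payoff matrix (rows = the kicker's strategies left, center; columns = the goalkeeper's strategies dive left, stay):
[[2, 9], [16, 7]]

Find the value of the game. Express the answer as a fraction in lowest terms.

Row minima are 2 and 7, so the kicker's maximin is 7; column maxima are 16 and 9, so the goalkeeper's minimax is 9. These differ, so the equilibrium is in mixed strategies.
Let the kicker play left with probability p. The goalkeeper is indifferent when 2p + 16(1−p) = 9p + 7(1−p), giving p = 9/16.
Let the goalkeeper play dive left with probability q. The kicker is indifferent when 2q + 9(1−q) = 16q + 7(1−q), giving q = 1/8.
The value is 2·(1/8) + (9)·(7/8) = 65/8.

65/8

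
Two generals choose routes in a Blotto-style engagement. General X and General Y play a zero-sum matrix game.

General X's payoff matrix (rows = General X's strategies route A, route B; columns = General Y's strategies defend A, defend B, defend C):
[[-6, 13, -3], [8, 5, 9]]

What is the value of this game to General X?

Column defend C is strictly dominated by defend A for General Y (it gives General X more in every row).
The remaining 2×2 game on (route A, route B) × (defend A, defend B) has no saddle point. Let General X play route A with probability p; indifference gives −6p + 8(1−p) = 13p + 5(1−p), so p = 3/22.
Similarly General Y's optimal q on defend A is 4/11, and the value is -6·(4/11) + (13)·(7/11) = 67/11.

67/11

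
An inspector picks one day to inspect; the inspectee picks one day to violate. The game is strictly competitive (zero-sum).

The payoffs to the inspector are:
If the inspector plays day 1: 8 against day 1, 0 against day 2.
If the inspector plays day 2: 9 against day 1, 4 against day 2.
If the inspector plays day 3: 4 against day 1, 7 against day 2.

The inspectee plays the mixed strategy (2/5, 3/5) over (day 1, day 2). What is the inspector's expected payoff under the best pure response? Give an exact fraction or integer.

6

day 1: (8)·(2/5) + (0)·(3/5) = 16/5.
day 2: (9)·(2/5) + (4)·(3/5) = 6.
day 3: (4)·(2/5) + (7)·(3/5) = 29/5.
The best pure response is day 2 with expected payoff 6.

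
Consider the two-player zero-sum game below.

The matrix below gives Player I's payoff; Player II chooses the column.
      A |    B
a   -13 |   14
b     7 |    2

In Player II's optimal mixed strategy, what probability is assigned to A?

3/8

Row minima are -13 and 2, so Player I's maximin is 2; column maxima are 7 and 14, so Player II's minimax is 7. These differ, so the equilibrium is in mixed strategies.
Let Player II play A with probability q. Player I is indifferent when −13q + 14(1−q) = 7q + 2(1−q), giving q = 3/8.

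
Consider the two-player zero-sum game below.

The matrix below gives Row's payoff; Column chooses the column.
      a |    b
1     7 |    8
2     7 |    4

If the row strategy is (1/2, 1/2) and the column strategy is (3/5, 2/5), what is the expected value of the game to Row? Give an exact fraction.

33/5

Against (3/5, 2/5), each row's expected payoff is 1: 37/5; 2: 29/5.
Taking the (1/2, 1/2)-weighted average: (1/2)·(37/5) + (1/2)·(29/5) = 33/5.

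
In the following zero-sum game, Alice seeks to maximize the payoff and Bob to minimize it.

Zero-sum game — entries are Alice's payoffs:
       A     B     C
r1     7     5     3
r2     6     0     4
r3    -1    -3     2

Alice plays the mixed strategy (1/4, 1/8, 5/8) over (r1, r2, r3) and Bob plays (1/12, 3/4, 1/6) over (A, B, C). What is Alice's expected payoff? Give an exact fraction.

Against (1/12, 3/4, 1/6), each row's expected payoff is r1: 29/6; r2: 7/6; r3: -2.
Taking the (1/4, 1/8, 5/8)-weighted average: (1/4)·(29/6) + (1/8)·(7/6) + (5/8)·(-2) = 5/48.

5/48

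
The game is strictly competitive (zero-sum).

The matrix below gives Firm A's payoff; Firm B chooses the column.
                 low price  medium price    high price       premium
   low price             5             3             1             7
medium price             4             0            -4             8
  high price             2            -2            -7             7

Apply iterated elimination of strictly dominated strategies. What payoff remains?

Row high price is strictly dominated by row medium price (4>2, 0>-2, -4>-7, 8>7); eliminate high price.
Column low price is strictly dominated by medium price for Firm B (3<5, 0<4); eliminate low price.
Column premium is strictly dominated by medium price for Firm B (3<7, 0<8); eliminate premium.
Column medium price is strictly dominated by high price for Firm B (1<3, -4<0); eliminate medium price.
Row medium price is strictly dominated by row low price (1>-4); eliminate medium price.
Only (low price, high price) remains, with payoff 1.

1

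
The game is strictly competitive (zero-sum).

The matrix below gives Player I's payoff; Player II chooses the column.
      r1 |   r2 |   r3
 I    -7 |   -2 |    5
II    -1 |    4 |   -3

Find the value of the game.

Column r2 is strictly dominated by r1 for Player II (it gives Player I more in every row).
The remaining 2×2 game on (I, II) × (r1, r3) has no saddle point. Let Player I play I with probability p; indifference gives −7p − (1−p) = 5p − 3(1−p), so p = 1/7.
Similarly Player II's optimal q on r1 is 4/7, and the value is -7·(4/7) + (5)·(3/7) = -13/7.

-13/7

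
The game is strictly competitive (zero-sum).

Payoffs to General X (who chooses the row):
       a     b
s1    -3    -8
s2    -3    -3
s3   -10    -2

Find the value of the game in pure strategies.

Row minima: -8, -3, -10 → General X's maximin is -3.
Column maxima: -3, -2 → General Y's minimax is -3.
They coincide at (s2, a), so the value is -3.

-3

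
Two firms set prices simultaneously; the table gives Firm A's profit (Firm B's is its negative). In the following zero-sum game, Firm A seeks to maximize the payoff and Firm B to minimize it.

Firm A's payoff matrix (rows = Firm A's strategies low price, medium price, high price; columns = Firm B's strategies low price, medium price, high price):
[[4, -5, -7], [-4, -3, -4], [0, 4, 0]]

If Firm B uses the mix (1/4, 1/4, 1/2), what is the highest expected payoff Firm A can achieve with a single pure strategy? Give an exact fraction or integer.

1

low price: (4)·(1/4) + (-5)·(1/4) + (-7)·(1/2) = -15/4.
medium price: (-4)·(1/4) + (-3)·(1/4) + (-4)·(1/2) = -15/4.
high price: (0)·(1/4) + (4)·(1/4) + (0)·(1/2) = 1.
The best pure response is high price with expected payoff 1.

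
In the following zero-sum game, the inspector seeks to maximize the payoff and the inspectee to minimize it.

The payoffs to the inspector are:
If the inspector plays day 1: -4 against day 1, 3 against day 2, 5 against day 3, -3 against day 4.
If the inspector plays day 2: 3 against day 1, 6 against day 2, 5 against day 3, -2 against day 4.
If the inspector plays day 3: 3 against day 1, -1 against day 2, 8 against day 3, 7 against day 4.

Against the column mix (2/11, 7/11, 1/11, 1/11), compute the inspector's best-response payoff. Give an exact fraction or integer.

day 1: (-4)·(2/11) + (3)·(7/11) + (5)·(1/11) + (-3)·(1/11) = 15/11.
day 2: (3)·(2/11) + (6)·(7/11) + (5)·(1/11) + (-2)·(1/11) = 51/11.
day 3: (3)·(2/11) + (-1)·(7/11) + (8)·(1/11) + (7)·(1/11) = 14/11.
The best pure response is day 2 with expected payoff 51/11.

51/11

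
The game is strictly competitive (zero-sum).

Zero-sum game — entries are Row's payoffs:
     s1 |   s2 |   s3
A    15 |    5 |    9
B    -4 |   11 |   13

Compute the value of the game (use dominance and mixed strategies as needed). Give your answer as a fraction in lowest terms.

37/5

Column s3 is strictly dominated by s2 for Column (it gives Row more in every row).
The remaining 2×2 game on (A, B) × (s1, s2) has no saddle point. Let Row play A with probability p; indifference gives 15p − 4(1−p) = 5p + 11(1−p), so p = 3/5.
Similarly Column's optimal q on s1 is 6/25, and the value is 15·(6/25) + (5)·(19/25) = 37/5.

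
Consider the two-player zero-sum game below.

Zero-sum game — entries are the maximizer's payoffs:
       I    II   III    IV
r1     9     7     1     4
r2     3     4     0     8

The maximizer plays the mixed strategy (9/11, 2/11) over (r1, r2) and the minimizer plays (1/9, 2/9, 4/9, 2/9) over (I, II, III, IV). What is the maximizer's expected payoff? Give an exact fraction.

Against (1/9, 2/9, 4/9, 2/9), each row's expected payoff is r1: 35/9; r2: 3.
Taking the (9/11, 2/11)-weighted average: (9/11)·(35/9) + (2/11)·(3) = 41/11.

41/11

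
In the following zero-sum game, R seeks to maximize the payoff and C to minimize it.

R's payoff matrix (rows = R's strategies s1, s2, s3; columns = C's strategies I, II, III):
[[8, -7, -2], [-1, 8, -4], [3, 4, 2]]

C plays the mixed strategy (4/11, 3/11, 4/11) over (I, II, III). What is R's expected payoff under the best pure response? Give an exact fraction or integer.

s1: (8)·(4/11) + (-7)·(3/11) + (-2)·(4/11) = 3/11.
s2: (-1)·(4/11) + (8)·(3/11) + (-4)·(4/11) = 4/11.
s3: (3)·(4/11) + (4)·(3/11) + (2)·(4/11) = 32/11.
The best pure response is s3 with expected payoff 32/11.

32/11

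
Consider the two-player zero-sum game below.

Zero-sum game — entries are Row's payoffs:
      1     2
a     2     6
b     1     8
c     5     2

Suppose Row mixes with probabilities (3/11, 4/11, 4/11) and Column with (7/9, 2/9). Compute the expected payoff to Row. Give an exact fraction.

326/99

Against (7/9, 2/9), each row's expected payoff is a: 26/9; b: 23/9; c: 13/3.
Taking the (3/11, 4/11, 4/11)-weighted average: (3/11)·(26/9) + (4/11)·(23/9) + (4/11)·(13/3) = 326/99.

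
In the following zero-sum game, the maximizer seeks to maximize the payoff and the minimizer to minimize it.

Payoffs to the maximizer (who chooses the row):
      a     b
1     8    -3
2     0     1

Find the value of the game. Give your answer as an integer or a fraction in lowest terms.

Row minima are -3 and 0, so the maximizer's maximin is 0; column maxima are 8 and 1, so the minimizer's minimax is 1. These differ, so the equilibrium is in mixed strategies.
Let the maximizer play 1 with probability p. The minimizer is indifferent when 8p = −3p + (1−p), giving p = 1/12.
Let the minimizer play a with probability q. The maximizer is indifferent when 8q − 3(1−q) = (1−q), giving q = 1/3.
The value is 8·(1/3) + (-3)·(2/3) = 2/3.

2/3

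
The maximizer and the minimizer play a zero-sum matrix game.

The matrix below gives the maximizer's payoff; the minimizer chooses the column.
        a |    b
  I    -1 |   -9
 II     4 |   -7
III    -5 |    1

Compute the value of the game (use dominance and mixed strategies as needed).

-31/17

Row I is strictly dominated by row II, so the maximizer never plays it.
The remaining 2×2 game on (II, III) × (a, b) has no saddle point. Let the maximizer play II with probability p; indifference gives 4p − 5(1−p) = −7p + (1−p), so p = 6/17.
Similarly the minimizer's optimal q on a is 8/17, and the value is 4·(8/17) + (-7)·(9/17) = -31/17.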